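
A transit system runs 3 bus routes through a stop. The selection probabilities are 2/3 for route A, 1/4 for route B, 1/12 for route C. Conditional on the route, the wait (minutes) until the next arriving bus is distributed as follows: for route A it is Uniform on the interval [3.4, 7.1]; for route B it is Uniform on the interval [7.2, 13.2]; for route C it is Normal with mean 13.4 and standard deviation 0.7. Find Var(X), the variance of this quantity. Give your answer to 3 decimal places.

Per component, A: μ=5.25, E[X²]=28.7033; B: μ=10.2, E[X²]=107.04; C: μ=13.4, E[X²]=180.05.
E[X] = 0.666667·5.25 + 0.25·10.2 + 0.0833333·13.4 = 7.16667.
E[X²] = 0.666667·28.7033 + 0.25·107.04 + 0.0833333·180.05 = 60.8997.
Var(X) = E[X²] − (E[X])² = 60.8997 − 51.3611 = 9.53861.

9.539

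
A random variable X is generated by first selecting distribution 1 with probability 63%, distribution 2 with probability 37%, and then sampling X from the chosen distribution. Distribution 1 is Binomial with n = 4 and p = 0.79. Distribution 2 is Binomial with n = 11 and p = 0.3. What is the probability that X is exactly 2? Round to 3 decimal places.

0.178

Conditional on each component, P(X = 2): 1: 0.165137; 2: 0.19975.
By total probability, P(X = 2) = 0.63·0.165137 + 0.37·0.19975 = 0.177944.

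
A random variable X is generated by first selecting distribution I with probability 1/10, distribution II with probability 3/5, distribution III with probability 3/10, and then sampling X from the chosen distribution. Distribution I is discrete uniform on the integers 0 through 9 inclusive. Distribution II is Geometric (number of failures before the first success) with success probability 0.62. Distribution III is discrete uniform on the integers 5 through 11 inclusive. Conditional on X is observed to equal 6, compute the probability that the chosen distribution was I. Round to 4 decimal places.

0.1853

Likelihoods P(X=6 | ·): I: 0.1; II: 0.00186678; III: 0.142857.
Posterior ∝ prior × likelihood. Numerator for I: 0.1·0.1 = 0.01.
Normalizing constant: 0.1·0.1 + 0.6·0.00186678 + 0.3·0.142857 = 0.0539772.
P(I | observation) = 0.01 / 0.0539772 = 0.185263.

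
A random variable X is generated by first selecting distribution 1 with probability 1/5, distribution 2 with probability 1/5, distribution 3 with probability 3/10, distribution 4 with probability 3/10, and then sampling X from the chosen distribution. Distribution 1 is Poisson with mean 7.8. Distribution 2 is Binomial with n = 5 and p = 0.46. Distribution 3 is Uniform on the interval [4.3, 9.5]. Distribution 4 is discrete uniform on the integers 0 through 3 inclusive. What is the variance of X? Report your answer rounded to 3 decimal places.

Per component, 1: μ=7.8, E[X²]=68.64; 2: μ=2.3, E[X²]=6.532; 3: μ=6.9, E[X²]=49.8633; 4: μ=1.5, E[X²]=3.5.
E[X] = 0.2·7.8 + 0.2·2.3 + 0.3·6.9 + 0.3·1.5 = 4.54.
E[X²] = 0.2·68.64 + 0.2·6.532 + 0.3·49.8633 + 0.3·3.5 = 31.0434.
Var(X) = E[X²] − (E[X])² = 31.0434 − 20.6116 = 10.4318.

10.432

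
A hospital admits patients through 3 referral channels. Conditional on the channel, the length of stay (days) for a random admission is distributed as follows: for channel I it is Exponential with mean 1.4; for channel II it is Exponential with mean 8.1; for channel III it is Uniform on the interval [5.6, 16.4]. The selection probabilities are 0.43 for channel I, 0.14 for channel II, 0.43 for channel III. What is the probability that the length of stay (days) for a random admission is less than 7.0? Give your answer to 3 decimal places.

Conditional on each channel, P(X < 7.0): I: 0.993262; II: 0.57861; III: 0.12963.
By total probability, P(X < 7.0) = 0.43·0.993262 + 0.14·0.57861 + 0.43·0.12963 = 0.563849.

0.564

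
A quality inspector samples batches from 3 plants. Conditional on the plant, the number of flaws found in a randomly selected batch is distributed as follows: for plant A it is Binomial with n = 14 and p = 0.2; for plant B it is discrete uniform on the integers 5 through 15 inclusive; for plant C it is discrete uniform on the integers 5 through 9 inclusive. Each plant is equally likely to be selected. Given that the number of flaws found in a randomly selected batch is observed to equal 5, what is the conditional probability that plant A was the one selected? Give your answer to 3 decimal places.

Likelihoods P(X=5 | ·): A: 0.0859852; B: 0.0909091; C: 0.2.
Posterior ∝ prior × likelihood. Numerator for A: 0.333333·0.0859852 = 0.0286617.
Normalizing constant: 0.333333·0.0859852 + 0.333333·0.0909091 + 0.333333·0.2 = 0.125631.
P(A | observation) = 0.0286617 / 0.125631 = 0.228142.

0.228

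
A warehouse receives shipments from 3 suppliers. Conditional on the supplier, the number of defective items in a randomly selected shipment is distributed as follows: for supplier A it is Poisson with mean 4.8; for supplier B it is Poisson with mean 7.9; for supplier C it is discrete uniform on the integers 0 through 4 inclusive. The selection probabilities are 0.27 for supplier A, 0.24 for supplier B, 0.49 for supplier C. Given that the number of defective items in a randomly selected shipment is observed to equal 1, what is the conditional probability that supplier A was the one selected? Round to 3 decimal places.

Likelihoods P(X=1 | ·): A: 0.0395028; B: 0.00292887; C: 0.2.
Posterior ∝ prior × likelihood. Numerator for A: 0.27·0.0395028 = 0.0106658.
Normalizing constant: 0.27·0.0395028 + 0.24·0.00292887 + 0.49·0.2 = 0.109369.
P(A | observation) = 0.0106658 / 0.109369 = 0.0975211.

0.098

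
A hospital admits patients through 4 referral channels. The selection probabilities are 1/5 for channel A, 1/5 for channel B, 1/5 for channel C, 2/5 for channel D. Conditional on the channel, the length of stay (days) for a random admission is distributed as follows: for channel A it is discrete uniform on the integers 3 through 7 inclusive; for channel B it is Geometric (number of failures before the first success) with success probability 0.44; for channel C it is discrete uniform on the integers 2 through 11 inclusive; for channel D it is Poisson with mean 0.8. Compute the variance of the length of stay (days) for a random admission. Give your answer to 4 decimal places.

8.7155

Per component, A: μ=5, E[X²]=27; B: μ=1.27273, E[X²]=4.5124; C: μ=6.5, E[X²]=50.5; D: μ=0.8, E[X²]=1.44.
E[X] = 0.2·5 + 0.2·1.27273 + 0.2·6.5 + 0.4·0.8 = 2.87455.
E[X²] = 0.2·27 + 0.2·4.5124 + 0.2·50.5 + 0.4·1.44 = 16.9785.
Var(X) = E[X²] − (E[X])² = 16.9785 − 8.26301 = 8.71547.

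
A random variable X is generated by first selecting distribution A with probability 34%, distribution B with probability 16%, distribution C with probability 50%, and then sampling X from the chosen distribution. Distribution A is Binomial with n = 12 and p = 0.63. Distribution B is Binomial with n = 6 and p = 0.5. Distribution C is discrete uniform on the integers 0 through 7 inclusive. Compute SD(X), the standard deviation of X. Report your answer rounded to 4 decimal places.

Per component, A: μ=7.56, E[X²]=59.9508; B: μ=3, E[X²]=10.5; C: μ=3.5, E[X²]=17.5.
E[X] = 0.34·7.56 + 0.16·3 + 0.5·3.5 = 4.8004.
E[X²] = 0.34·59.9508 + 0.16·10.5 + 0.5·17.5 = 30.8133.
Var(X) = E[X²] − (E[X])² = 30.8133 − 23.0438 = 7.76943.
SD(X) = √7.76943 = 2.78737.

2.7874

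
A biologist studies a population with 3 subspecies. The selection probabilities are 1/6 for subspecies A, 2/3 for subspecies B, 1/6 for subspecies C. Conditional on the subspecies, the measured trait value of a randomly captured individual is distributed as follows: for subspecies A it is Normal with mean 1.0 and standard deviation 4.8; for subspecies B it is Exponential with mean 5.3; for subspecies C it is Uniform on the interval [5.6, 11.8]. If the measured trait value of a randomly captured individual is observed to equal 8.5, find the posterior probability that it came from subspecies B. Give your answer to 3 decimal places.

0.450

Likelihoods f(8.5 | ·): A: 0.0245202; B: 0.0379502; C: 0.16129.
Posterior ∝ prior × likelihood. Numerator for B: 0.666667·0.0379502 = 0.0253001.
Normalizing constant: 0.166667·0.0245202 + 0.666667·0.0379502 + 0.166667·0.16129 = 0.0562686.
P(B | observation) = 0.0253001 / 0.0562686 = 0.449632.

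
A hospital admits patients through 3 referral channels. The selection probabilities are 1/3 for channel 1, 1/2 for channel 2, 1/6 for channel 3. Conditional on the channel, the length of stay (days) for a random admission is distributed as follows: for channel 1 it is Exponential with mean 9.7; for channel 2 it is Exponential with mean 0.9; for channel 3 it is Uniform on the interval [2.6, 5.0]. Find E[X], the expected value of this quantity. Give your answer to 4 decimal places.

4.3167

Component means — 1: 9.7; 2: 0.9; 3: 3.8.
E[X] = 0.333333·9.7 + 0.5·0.9 + 0.166667·3.8 = 4.31667.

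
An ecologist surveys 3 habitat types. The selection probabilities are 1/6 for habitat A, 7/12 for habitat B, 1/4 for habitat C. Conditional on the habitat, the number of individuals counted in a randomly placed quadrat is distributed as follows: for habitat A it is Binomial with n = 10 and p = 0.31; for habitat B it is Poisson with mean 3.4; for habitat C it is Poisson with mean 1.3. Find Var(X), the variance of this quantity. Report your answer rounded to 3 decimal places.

3.452

Per component, A: μ=3.1, E[X²]=11.749; B: μ=3.4, E[X²]=14.96; C: μ=1.3, E[X²]=2.99.
E[X] = 0.166667·3.1 + 0.583333·3.4 + 0.25·1.3 = 2.825.
E[X²] = 0.166667·11.749 + 0.583333·14.96 + 0.25·2.99 = 11.4323.
Var(X) = E[X²] − (E[X])² = 11.4323 − 7.98063 = 3.45171.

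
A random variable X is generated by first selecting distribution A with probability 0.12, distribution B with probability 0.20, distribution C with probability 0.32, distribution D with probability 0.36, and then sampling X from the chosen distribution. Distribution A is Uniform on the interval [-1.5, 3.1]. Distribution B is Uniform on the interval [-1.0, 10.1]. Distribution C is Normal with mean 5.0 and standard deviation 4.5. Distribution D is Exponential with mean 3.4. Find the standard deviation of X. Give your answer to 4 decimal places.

3.8232

Per component, A: μ=0.8, E[X²]=2.40333; B: μ=4.55, E[X²]=30.97; C: μ=5, E[X²]=45.25; D: μ=3.4, E[X²]=23.12.
E[X] = 0.12·0.8 + 0.2·4.55 + 0.32·5 + 0.36·3.4 = 3.83.
E[X²] = 0.12·2.40333 + 0.2·30.97 + 0.32·45.25 + 0.36·23.12 = 29.2856.
Var(X) = E[X²] − (E[X])² = 29.2856 − 14.6689 = 14.6167.
SD(X) = √14.6167 = 3.82318.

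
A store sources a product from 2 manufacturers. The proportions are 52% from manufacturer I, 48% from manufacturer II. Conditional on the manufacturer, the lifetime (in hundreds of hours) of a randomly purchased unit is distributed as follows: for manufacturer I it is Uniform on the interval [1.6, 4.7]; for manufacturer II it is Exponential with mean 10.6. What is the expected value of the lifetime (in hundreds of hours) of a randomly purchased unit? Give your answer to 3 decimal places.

6.726

Component means — I: 3.15; II: 10.6.
E[X] = 0.52·3.15 + 0.48·10.6 = 6.726.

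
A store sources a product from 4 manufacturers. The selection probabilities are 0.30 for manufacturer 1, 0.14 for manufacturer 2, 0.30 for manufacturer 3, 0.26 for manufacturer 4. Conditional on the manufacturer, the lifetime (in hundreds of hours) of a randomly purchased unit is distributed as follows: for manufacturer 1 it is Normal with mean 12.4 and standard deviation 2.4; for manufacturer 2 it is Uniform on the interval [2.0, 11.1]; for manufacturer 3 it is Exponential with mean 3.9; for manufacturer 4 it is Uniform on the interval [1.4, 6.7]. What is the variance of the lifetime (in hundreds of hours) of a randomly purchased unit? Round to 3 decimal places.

21.768

Per component, 1: μ=12.4, E[X²]=159.52; 2: μ=6.55, E[X²]=49.8033; 3: μ=3.9, E[X²]=30.42; 4: μ=4.05, E[X²]=18.7433.
E[X] = 0.3·12.4 + 0.14·6.55 + 0.3·3.9 + 0.26·4.05 = 6.86.
E[X²] = 0.3·159.52 + 0.14·49.8033 + 0.3·30.42 + 0.26·18.7433 = 68.8277.
Var(X) = E[X²] − (E[X])² = 68.8277 − 47.0596 = 21.7681.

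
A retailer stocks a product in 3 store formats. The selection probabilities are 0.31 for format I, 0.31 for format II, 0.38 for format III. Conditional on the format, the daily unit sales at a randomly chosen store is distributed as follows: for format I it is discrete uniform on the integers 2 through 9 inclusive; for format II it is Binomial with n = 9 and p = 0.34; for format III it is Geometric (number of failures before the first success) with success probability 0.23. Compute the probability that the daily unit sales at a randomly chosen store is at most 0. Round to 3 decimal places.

Conditional on each format, P(X ≤ 0): I: 0; II: 0.0237627; III: 0.23.
By total probability, P(X ≤ 0) = 0.31·0 + 0.31·0.0237627 + 0.38·0.23 = 0.0947664.

0.095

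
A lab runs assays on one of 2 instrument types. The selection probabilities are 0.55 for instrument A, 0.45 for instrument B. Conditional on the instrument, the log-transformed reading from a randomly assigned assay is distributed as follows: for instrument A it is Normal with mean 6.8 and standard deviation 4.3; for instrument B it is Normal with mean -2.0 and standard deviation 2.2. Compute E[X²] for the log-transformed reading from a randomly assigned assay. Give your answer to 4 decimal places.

For each component E[X²] = Var + (mean)², giving A: 64.73; B: 8.84.
Overall E[X²] = 0.55·64.73 + 0.45·8.84 = 39.5795.

39.5795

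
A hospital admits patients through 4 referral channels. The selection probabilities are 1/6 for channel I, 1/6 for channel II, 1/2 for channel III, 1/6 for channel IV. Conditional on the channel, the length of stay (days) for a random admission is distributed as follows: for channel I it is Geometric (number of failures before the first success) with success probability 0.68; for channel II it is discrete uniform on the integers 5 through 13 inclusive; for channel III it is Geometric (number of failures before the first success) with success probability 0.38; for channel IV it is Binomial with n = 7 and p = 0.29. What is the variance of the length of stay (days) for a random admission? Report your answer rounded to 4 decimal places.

Per component, I: μ=0.470588, E[X²]=0.913495; II: μ=9, E[X²]=87.6667; III: μ=1.63158, E[X²]=6.95568; IV: μ=2.03, E[X²]=5.5622.
E[X] = 0.166667·0.470588 + 0.166667·9 + 0.5·1.63158 + 0.166667·2.03 = 2.73255.
E[X²] = 0.166667·0.913495 + 0.166667·87.6667 + 0.5·6.95568 + 0.166667·5.5622 = 19.1682.
Var(X) = E[X²] − (E[X])² = 19.1682 − 7.46685 = 11.7014.

11.7014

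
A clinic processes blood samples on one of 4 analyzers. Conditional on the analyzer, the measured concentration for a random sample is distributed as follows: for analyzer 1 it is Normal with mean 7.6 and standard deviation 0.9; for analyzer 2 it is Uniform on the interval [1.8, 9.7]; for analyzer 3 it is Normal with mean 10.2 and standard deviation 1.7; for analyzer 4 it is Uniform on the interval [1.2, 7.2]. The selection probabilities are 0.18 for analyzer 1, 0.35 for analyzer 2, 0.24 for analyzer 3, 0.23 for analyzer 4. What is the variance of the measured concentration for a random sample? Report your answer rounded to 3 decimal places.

8.180

Per component, 1: μ=7.6, E[X²]=58.57; 2: μ=5.75, E[X²]=38.2633; 3: μ=10.2, E[X²]=106.93; 4: μ=4.2, E[X²]=20.64.
E[X] = 0.18·7.6 + 0.35·5.75 + 0.24·10.2 + 0.23·4.2 = 6.7945.
E[X²] = 0.18·58.57 + 0.35·38.2633 + 0.24·106.93 + 0.23·20.64 = 54.3452.
Var(X) = E[X²] − (E[X])² = 54.3452 − 46.1652 = 8.17994.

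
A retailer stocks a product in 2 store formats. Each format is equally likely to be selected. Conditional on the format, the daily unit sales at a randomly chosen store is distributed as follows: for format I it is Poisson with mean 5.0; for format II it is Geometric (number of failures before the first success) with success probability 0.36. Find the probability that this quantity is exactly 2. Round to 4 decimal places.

Conditional on each format, P(X = 2): I: 0.0842243; II: 0.147456.
By total probability, P(X = 2) = 0.5·0.0842243 + 0.5·0.147456 = 0.11584.

0.1158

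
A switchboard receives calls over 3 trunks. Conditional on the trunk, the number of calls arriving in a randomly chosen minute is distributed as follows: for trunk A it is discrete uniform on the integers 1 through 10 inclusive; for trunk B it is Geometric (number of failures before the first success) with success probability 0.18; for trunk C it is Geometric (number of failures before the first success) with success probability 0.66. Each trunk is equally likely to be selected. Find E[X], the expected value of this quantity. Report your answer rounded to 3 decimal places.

Component means — A: 5.5; B: 4.55556; C: 0.515152.
E[X] = 0.333333·5.5 + 0.333333·4.55556 + 0.333333·0.515152 = 3.52357.

3.524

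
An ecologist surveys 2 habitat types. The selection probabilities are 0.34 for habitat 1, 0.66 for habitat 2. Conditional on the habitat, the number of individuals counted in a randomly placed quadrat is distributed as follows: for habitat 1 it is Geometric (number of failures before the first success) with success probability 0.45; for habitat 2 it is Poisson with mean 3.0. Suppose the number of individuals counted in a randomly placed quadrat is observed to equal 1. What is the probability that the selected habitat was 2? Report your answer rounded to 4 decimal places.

0.5395

Likelihoods P(X=1 | ·): 1: 0.2475; 2: 0.149361.
Posterior ∝ prior × likelihood. Numerator for 2: 0.66·0.149361 = 0.0985784.
Normalizing constant: 0.34·0.2475 + 0.66·0.149361 = 0.182728.
P(2 | observation) = 0.0985784 / 0.182728 = 0.53948.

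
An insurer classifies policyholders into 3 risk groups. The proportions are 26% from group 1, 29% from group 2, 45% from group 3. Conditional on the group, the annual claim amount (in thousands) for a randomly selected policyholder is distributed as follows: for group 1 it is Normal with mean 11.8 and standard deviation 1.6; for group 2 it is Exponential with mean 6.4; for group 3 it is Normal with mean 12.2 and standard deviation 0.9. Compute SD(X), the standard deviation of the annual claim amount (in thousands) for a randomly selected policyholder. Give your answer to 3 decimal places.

Per component, 1: μ=11.8, E[X²]=141.8; 2: μ=6.4, E[X²]=81.92; 3: μ=12.2, E[X²]=149.65.
E[X] = 0.26·11.8 + 0.29·6.4 + 0.45·12.2 = 10.414.
E[X²] = 0.26·141.8 + 0.29·81.92 + 0.45·149.65 = 127.967.
Var(X) = E[X²] − (E[X])² = 127.967 − 108.451 = 19.5159.
SD(X) = √19.5159 = 4.41768.

4.418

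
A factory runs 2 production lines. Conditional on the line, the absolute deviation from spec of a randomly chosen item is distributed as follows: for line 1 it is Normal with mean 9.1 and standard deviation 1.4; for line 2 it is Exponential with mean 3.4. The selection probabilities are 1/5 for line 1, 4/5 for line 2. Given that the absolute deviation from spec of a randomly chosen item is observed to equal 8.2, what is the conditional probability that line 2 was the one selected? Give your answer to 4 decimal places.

0.3128

Likelihoods f(8.2 | ·): 1: 0.231762; 2: 0.0263697.
Posterior ∝ prior × likelihood. Numerator for 2: 0.8·0.0263697 = 0.0210957.
Normalizing constant: 0.2·0.231762 + 0.8·0.0263697 = 0.0674482.
P(2 | observation) = 0.0210957 / 0.0674482 = 0.31277.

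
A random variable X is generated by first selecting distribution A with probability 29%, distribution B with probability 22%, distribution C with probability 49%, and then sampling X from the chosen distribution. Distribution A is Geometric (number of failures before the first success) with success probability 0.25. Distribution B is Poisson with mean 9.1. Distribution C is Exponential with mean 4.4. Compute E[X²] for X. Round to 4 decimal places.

45.2830

For each component E[X²] = Var + (mean)², giving A: 21; B: 91.91; C: 38.72.
Overall E[X²] = 0.29·21 + 0.22·91.91 + 0.49·38.72 = 45.283.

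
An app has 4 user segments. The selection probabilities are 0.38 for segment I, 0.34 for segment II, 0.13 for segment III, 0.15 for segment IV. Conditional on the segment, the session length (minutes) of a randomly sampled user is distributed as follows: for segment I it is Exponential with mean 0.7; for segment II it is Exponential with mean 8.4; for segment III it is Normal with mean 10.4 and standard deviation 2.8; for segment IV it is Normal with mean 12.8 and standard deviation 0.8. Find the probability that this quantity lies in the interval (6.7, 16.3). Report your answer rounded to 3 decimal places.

0.370

Conditional on each segment, P(6.7 < X < 16.3): I: 6.96917e-05; II: 0.306765; III: 0.889268; IV: 0.999994.
By total probability, P(6.7 < X < 16.3) = 0.38·6.96917e-05 + 0.34·0.306765 + 0.13·0.889268 + 0.15·0.999994 = 0.36993.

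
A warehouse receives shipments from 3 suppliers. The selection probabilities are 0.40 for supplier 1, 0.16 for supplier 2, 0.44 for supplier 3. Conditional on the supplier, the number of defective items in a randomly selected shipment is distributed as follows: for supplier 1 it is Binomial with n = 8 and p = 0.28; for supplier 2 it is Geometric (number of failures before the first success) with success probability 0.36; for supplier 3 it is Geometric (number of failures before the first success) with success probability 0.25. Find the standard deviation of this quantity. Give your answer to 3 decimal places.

2.634

Per component, 1: μ=2.24, E[X²]=6.6304; 2: μ=1.77778, E[X²]=8.09877; 3: μ=3, E[X²]=21.
E[X] = 0.4·2.24 + 0.16·1.77778 + 0.44·3 = 2.50044.
E[X²] = 0.4·6.6304 + 0.16·8.09877 + 0.44·21 = 13.188.
Var(X) = E[X²] − (E[X])² = 13.188 − 6.25222 = 6.93574.
SD(X) = √6.93574 = 2.63358.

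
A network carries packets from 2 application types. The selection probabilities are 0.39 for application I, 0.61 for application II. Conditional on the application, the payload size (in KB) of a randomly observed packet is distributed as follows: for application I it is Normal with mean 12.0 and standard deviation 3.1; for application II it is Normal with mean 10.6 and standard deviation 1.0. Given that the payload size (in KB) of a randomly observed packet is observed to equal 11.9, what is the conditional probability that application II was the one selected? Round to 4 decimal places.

Likelihoods f(11.9 | ·): I: 0.128624; II: 0.171369.
Posterior ∝ prior × likelihood. Numerator for II: 0.61·0.171369 = 0.104535.
Normalizing constant: 0.39·0.128624 + 0.61·0.171369 = 0.154698.
P(II | observation) = 0.104535 / 0.154698 = 0.675734.

0.6757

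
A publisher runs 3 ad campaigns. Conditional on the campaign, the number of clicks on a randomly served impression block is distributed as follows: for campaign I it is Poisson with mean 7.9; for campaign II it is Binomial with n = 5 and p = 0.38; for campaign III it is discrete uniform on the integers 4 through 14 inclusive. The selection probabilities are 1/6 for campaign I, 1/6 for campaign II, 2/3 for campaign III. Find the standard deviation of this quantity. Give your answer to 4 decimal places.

Per component, I: μ=7.9, E[X²]=70.31; II: μ=1.9, E[X²]=4.788; III: μ=9, E[X²]=91.
E[X] = 0.166667·7.9 + 0.166667·1.9 + 0.666667·9 = 7.63333.
E[X²] = 0.166667·70.31 + 0.166667·4.788 + 0.666667·91 = 73.183.
Var(X) = E[X²] − (E[X])² = 73.183 − 58.2678 = 14.9152.
SD(X) = √14.9152 = 3.86202.

3.8620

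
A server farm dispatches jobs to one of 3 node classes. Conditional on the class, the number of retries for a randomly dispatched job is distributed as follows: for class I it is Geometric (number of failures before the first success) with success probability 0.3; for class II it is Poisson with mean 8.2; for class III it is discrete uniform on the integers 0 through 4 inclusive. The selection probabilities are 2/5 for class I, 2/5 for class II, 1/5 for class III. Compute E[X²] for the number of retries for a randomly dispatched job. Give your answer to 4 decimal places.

36.6649

For each component E[X²] = Var + (mean)², giving I: 13.2222; II: 75.44; III: 6.
Overall E[X²] = 0.4·13.2222 + 0.4·75.44 + 0.2·6 = 36.6649.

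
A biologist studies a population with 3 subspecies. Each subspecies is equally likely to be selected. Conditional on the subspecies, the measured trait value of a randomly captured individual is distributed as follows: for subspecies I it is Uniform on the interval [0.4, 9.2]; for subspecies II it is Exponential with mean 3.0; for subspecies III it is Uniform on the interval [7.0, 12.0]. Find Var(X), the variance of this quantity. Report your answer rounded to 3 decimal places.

13.354

Per component, I: μ=4.8, E[X²]=29.4933; II: μ=3, E[X²]=18; III: μ=9.5, E[X²]=92.3333.
E[X] = 0.333333·4.8 + 0.333333·3 + 0.333333·9.5 = 5.76667.
E[X²] = 0.333333·29.4933 + 0.333333·18 + 0.333333·92.3333 = 46.6089.
Var(X) = E[X²] − (E[X])² = 46.6089 − 33.2544 = 13.3544.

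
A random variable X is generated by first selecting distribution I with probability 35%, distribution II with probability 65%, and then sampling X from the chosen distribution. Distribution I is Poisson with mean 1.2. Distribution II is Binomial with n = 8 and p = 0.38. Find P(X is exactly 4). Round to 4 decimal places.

Conditional on each component, P(X = 4): I: 0.0260232; II: 0.215675.
By total probability, P(X = 4) = 0.35·0.0260232 + 0.65·0.215675 = 0.149297.

0.1493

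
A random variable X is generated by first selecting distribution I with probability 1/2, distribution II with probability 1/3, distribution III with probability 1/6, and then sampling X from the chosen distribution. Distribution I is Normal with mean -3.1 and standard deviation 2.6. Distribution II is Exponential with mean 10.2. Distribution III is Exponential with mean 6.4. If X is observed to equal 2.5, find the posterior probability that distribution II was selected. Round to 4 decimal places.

0.5041

Likelihoods f(2.5 | ·): I: 0.0150862; II: 0.0767282; III: 0.105724.
Posterior ∝ prior × likelihood. Numerator for II: 0.333333·0.0767282 = 0.0255761.
Normalizing constant: 0.5·0.0150862 + 0.333333·0.0767282 + 0.166667·0.105724 = 0.0507398.
P(II | observation) = 0.0255761 / 0.0507398 = 0.504063.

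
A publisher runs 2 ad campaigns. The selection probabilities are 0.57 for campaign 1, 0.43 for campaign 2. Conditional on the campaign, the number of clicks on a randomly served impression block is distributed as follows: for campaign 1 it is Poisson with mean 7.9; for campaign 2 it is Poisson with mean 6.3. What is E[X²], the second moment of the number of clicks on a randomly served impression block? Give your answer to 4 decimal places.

59.8524

For each component E[X²] = Var + (mean)², giving 1: 70.31; 2: 45.99.
Overall E[X²] = 0.57·70.31 + 0.43·45.99 = 59.8524.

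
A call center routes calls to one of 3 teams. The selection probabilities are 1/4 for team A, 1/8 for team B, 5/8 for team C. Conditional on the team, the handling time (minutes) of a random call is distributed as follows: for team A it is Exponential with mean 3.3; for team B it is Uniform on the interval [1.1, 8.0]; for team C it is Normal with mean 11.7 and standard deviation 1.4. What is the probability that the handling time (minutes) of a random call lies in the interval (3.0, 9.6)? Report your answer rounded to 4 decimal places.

0.2194

Conditional on each team, P(3.0 < X < 9.6): A: 0.348365; B: 0.724638; C: 0.0668072.
By total probability, P(3.0 < X < 9.6) = 0.25·0.348365 + 0.125·0.724638 + 0.625·0.0668072 = 0.219425.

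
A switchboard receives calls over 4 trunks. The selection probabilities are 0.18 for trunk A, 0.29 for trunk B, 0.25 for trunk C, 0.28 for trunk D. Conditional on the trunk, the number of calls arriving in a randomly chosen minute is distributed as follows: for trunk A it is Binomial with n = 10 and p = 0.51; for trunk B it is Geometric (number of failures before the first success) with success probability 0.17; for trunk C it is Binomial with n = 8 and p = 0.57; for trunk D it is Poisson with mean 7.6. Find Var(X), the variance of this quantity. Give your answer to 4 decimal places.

12.9815

Per component, A: μ=5.1, E[X²]=28.509; B: μ=4.88235, E[X²]=52.5571; C: μ=4.56, E[X²]=22.7544; D: μ=7.6, E[X²]=65.36.
E[X] = 0.18·5.1 + 0.29·4.88235 + 0.25·4.56 + 0.28·7.6 = 5.60188.
E[X²] = 0.18·28.509 + 0.29·52.5571 + 0.25·22.7544 + 0.28·65.36 = 44.3626.
Var(X) = E[X²] − (E[X])² = 44.3626 − 31.3811 = 12.9815.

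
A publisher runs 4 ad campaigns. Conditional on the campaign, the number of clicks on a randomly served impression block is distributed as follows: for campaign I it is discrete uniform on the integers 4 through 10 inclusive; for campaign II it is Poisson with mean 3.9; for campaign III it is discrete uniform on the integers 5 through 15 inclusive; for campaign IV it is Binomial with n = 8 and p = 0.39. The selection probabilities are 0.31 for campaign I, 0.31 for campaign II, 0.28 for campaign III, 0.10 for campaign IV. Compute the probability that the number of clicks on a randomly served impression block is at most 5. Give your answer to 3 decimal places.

Conditional on each campaign, P(X ≤ 5): I: 0.285714; II: 0.800558; III: 0.0909091; IV: 0.956107.
By total probability, P(X ≤ 5) = 0.31·0.285714 + 0.31·0.800558 + 0.28·0.0909091 + 0.1·0.956107 = 0.45781.

0.458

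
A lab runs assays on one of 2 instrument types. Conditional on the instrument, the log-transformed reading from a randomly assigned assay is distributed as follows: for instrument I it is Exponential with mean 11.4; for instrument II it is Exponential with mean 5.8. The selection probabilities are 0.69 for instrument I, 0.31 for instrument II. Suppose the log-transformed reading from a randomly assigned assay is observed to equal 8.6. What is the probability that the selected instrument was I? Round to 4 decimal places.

Likelihoods f(8.6 | ·): I: 0.0412543; II: 0.0391398.
Posterior ∝ prior × likelihood. Numerator for I: 0.69·0.0412543 = 0.0284655.
Normalizing constant: 0.69·0.0412543 + 0.31·0.0391398 = 0.0405988.
P(I | observation) = 0.0284655 / 0.0405988 = 0.701141.

0.7011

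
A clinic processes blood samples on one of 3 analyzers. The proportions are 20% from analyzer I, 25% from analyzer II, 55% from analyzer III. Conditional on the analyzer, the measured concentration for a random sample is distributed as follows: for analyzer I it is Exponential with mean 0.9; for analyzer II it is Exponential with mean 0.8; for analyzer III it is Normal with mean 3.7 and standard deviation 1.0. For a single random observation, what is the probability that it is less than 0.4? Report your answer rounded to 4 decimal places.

0.1704

Conditional on each analyzer, P(X < 0.4): I: 0.35882; II: 0.393469; III: 0.000483424.
By total probability, P(X < 0.4) = 0.2·0.35882 + 0.25·0.393469 + 0.55·0.000483424 = 0.170397.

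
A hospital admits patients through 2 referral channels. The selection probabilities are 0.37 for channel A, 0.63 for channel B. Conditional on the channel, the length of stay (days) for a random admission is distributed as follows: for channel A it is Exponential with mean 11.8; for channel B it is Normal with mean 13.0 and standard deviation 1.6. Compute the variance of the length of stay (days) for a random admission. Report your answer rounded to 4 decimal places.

Per component, A: μ=11.8, E[X²]=278.48; B: μ=13, E[X²]=171.56.
E[X] = 0.37·11.8 + 0.63·13 = 12.556.
E[X²] = 0.37·278.48 + 0.63·171.56 = 211.12.
Var(X) = E[X²] − (E[X])² = 211.12 − 157.653 = 53.4673.

53.4673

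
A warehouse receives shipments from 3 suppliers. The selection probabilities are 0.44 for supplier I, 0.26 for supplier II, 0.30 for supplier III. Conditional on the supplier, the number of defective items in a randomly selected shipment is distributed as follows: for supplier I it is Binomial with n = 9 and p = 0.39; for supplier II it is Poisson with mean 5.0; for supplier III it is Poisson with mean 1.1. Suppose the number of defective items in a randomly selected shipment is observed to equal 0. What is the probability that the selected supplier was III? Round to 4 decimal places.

Likelihoods P(X=0 | ·): I: 0.0116941; II: 0.00673795; III: 0.332871.
Posterior ∝ prior × likelihood. Numerator for III: 0.3·0.332871 = 0.0998613.
Normalizing constant: 0.44·0.0116941 + 0.26·0.00673795 + 0.3·0.332871 = 0.106759.
P(III | observation) = 0.0998613 / 0.106759 = 0.935394.

0.9354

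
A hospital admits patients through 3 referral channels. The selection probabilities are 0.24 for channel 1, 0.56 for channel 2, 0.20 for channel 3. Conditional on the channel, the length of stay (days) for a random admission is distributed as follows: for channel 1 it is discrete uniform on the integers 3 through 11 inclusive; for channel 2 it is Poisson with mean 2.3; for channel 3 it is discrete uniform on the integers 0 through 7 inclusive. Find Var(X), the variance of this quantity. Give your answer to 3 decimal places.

Per component, 1: μ=7, E[X²]=55.6667; 2: μ=2.3, E[X²]=7.59; 3: μ=3.5, E[X²]=17.5.
E[X] = 0.24·7 + 0.56·2.3 + 0.2·3.5 = 3.668.
E[X²] = 0.24·55.6667 + 0.56·7.59 + 0.2·17.5 = 21.1104.
Var(X) = E[X²] − (E[X])² = 21.1104 − 13.4542 = 7.65618.

7.656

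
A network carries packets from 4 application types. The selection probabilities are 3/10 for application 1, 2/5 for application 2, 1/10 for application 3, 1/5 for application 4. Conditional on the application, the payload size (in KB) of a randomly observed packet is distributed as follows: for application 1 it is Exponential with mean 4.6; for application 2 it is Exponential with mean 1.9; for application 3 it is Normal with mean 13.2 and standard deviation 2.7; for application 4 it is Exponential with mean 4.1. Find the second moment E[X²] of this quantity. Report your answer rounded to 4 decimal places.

For each component E[X²] = Var + (mean)², giving 1: 42.32; 2: 7.22; 3: 181.53; 4: 33.62.
Overall E[X²] = 0.3·42.32 + 0.4·7.22 + 0.1·181.53 + 0.2·33.62 = 40.461.

40.4610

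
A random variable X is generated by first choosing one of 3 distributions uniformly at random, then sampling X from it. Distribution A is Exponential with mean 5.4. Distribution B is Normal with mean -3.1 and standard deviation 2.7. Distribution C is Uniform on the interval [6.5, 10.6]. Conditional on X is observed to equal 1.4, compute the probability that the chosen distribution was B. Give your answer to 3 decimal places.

0.205

Likelihoods f(1.4 | ·): A: 0.142893; B: 0.0368434; C: 0.
Posterior ∝ prior × likelihood. Numerator for B: 0.333333·0.0368434 = 0.0122811.
Normalizing constant: 0.333333·0.142893 + 0.333333·0.0368434 + 0.333333·0 = 0.0599122.
P(B | observation) = 0.0122811 / 0.0599122 = 0.204986.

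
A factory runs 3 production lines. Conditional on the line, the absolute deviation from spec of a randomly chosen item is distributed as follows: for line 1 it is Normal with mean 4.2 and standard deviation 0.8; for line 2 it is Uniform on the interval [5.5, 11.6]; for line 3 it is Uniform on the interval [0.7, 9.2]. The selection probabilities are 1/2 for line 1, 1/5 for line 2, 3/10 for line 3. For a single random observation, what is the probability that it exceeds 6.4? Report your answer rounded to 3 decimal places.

0.271

Conditional on each line, P(X > 6.4): 1: 0.00297976; 2: 0.852459; 3: 0.329412.
By total probability, P(X > 6.4) = 0.5·0.00297976 + 0.2·0.852459 + 0.3·0.329412 = 0.270805.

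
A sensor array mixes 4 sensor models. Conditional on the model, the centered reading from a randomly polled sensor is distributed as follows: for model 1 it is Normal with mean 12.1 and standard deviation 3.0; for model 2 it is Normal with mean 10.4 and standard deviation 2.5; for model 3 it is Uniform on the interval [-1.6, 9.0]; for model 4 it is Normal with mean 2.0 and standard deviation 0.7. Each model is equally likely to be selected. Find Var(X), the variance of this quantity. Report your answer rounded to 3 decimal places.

24.638

Per component, 1: μ=12.1, E[X²]=155.41; 2: μ=10.4, E[X²]=114.41; 3: μ=3.7, E[X²]=23.0533; 4: μ=2, E[X²]=4.49.
E[X] = 0.25·12.1 + 0.25·10.4 + 0.25·3.7 + 0.25·2 = 7.05.
E[X²] = 0.25·155.41 + 0.25·114.41 + 0.25·23.0533 + 0.25·4.49 = 74.3408.
Var(X) = E[X²] − (E[X])² = 74.3408 − 49.7025 = 24.6383.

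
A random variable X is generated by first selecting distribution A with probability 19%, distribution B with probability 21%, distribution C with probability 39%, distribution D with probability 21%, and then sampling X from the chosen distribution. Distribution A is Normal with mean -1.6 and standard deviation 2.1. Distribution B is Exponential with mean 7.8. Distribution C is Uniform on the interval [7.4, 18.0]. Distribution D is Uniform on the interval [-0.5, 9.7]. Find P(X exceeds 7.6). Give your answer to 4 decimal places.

0.5051

Conditional on each component, P(X > 7.6): A: 5.90808e-06; B: 0.377434; C: 0.981132; D: 0.205882.
By total probability, P(X > 7.6) = 0.19·5.90808e-06 + 0.21·0.377434 + 0.39·0.981132 + 0.21·0.205882 = 0.505139.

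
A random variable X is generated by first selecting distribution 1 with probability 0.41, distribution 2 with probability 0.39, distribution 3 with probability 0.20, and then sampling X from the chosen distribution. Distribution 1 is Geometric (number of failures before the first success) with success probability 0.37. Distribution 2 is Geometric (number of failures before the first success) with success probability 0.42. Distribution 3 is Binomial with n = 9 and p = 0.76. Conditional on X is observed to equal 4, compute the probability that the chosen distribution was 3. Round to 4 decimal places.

Likelihoods P(X=4 | ·): 1: 0.058286; 2: 0.0475293; 3: 0.033472.
Posterior ∝ prior × likelihood. Numerator for 3: 0.2·0.033472 = 0.00669439.
Normalizing constant: 0.41·0.058286 + 0.39·0.0475293 + 0.2·0.033472 = 0.0491281.
P(3 | observation) = 0.00669439 / 0.0491281 = 0.136264.

0.1363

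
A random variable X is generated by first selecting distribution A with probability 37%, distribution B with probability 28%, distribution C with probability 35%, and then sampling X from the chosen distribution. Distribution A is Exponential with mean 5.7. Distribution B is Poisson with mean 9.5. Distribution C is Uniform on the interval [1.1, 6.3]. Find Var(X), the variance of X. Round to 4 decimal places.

20.7807

Per component, A: μ=5.7, E[X²]=64.98; B: μ=9.5, E[X²]=99.75; C: μ=3.7, E[X²]=15.9433.
E[X] = 0.37·5.7 + 0.28·9.5 + 0.35·3.7 = 6.064.
E[X²] = 0.37·64.98 + 0.28·99.75 + 0.35·15.9433 = 57.5528.
Var(X) = E[X²] − (E[X])² = 57.5528 − 36.7721 = 20.7807.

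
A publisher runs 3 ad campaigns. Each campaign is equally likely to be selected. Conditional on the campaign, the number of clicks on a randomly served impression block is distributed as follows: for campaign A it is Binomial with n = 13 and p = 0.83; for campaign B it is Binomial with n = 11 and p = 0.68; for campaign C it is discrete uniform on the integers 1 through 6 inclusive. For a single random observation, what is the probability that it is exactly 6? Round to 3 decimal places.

Conditional on each campaign, P(X = 6): A: 0.00230212; B: 0.153266; C: 0.166667.
By total probability, P(X = 6) = 0.333333·0.00230212 + 0.333333·0.153266 + 0.333333·0.166667 = 0.107412.

0.107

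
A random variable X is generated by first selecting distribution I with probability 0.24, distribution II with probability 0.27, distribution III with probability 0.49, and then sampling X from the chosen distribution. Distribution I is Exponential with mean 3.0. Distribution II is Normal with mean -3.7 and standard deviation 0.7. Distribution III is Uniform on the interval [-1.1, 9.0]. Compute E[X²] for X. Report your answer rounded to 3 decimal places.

19.959

For each component E[X²] = Var + (mean)², giving I: 18; II: 14.18; III: 24.1033.
Overall E[X²] = 0.24·18 + 0.27·14.18 + 0.49·24.1033 = 19.9592.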